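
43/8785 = 43/8785 = 0.00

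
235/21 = 235/21 = 11.19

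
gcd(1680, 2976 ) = 48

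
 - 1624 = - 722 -902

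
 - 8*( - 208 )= 1664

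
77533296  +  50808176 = 128341472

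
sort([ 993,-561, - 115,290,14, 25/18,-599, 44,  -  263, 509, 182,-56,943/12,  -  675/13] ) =[-599,-561, - 263,-115, - 56, - 675/13, 25/18,14, 44,  943/12,182,290,509, 993 ] 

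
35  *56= 1960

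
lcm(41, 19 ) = 779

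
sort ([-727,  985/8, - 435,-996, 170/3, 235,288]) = [ - 996, - 727, - 435 , 170/3,  985/8, 235,  288 ] 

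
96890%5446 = 4308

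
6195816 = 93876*66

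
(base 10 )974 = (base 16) 3CE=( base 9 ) 1302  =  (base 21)248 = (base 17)365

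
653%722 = 653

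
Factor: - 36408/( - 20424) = 23^ (- 1 )*41^1 =41/23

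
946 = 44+902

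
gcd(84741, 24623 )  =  1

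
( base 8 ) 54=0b101100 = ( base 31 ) 1D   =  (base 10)44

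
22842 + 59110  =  81952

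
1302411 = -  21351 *( - 61 ) 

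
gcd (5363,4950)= 1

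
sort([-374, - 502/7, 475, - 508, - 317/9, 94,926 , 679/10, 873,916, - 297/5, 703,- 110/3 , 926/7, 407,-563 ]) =[-563, - 508,-374, - 502/7,-297/5, - 110/3,- 317/9,  679/10,  94,  926/7, 407, 475,703,873, 916,  926]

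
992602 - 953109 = 39493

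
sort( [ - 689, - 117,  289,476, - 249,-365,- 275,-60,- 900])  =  [  -  900, - 689, - 365,- 275, - 249, - 117, -60, 289 , 476 ] 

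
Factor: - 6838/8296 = - 3419/4148 = -2^( - 2)*13^1*17^( - 1 )*61^( - 1)*263^1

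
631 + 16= 647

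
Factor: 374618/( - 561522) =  - 187309/280761  =  - 3^( -1)* 13^( - 1)*23^( - 1 )*79^1*313^ ( - 1) * 2371^1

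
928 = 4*232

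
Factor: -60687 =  - 3^2 *11^1*613^1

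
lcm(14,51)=714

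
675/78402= 225/26134 =0.01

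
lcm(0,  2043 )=0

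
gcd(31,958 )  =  1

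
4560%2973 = 1587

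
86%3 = 2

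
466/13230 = 233/6615 = 0.04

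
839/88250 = 839/88250 = 0.01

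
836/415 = 2+ 6/415= 2.01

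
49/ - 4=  - 49/4= - 12.25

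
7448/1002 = 3724/501=7.43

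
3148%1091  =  966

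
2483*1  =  2483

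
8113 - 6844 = 1269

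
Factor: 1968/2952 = 2/3 = 2^1 * 3^( - 1)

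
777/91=111/13 = 8.54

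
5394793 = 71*75983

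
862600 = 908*950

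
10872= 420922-410050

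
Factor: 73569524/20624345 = 2^2*5^( - 1)*7^ ( - 1)*84181^(  -  1)*2627483^1 = 10509932/2946335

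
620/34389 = 620/34389 = 0.02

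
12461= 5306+7155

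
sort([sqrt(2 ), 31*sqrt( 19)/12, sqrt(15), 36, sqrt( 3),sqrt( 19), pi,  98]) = [sqrt( 2 ), sqrt( 3),  pi, sqrt( 15 ),sqrt( 19),31*sqrt( 19)/12,36,  98]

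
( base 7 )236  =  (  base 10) 125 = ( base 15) 85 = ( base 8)175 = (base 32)3T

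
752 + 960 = 1712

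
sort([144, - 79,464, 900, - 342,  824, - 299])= [ - 342,-299, - 79, 144, 464, 824, 900 ] 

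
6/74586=1/12431 = 0.00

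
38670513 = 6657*5809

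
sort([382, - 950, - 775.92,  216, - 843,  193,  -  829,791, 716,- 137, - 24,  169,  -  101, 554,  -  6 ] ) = [ - 950, - 843, - 829,-775.92,-137, - 101,  -  24, - 6, 169, 193 , 216,382, 554, 716, 791 ]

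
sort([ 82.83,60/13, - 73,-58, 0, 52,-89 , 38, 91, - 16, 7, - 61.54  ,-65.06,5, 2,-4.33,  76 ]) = [-89 ,-73,-65.06, - 61.54 , -58,-16,-4.33,0, 2, 60/13,  5,7,38, 52, 76,  82.83, 91 ] 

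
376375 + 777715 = 1154090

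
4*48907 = 195628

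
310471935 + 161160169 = 471632104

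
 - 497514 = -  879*566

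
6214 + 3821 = 10035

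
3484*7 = 24388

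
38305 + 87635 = 125940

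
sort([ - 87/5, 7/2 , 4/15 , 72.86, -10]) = [ - 87/5, - 10,4/15,7/2, 72.86 ] 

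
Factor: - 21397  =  -21397^1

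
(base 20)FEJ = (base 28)80R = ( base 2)1100010011011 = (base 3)22122022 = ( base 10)6299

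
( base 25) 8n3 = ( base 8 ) 12712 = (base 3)21122121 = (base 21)CDD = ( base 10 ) 5578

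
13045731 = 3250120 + 9795611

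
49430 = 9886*5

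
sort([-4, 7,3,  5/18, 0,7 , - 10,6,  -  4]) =[  -  10, - 4,  -  4,0, 5/18,3,6 , 7,7]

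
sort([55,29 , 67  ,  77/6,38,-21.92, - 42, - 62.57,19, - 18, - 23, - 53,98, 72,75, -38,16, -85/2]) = [ - 62.57, - 53, - 85/2, - 42, - 38,  -  23 , - 21.92, - 18,77/6,16,19, 29  ,  38,55,67, 72,75,98 ]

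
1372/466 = 686/233 = 2.94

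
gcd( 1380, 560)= 20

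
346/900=173/450= 0.38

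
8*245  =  1960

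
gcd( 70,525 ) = 35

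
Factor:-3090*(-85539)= 2^1*3^2*5^1*103^1*28513^1 = 264315510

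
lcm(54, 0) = 0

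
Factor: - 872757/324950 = -2^(-1 )*3^2*5^( - 2) *67^( - 1)*97^ ( - 1)*96973^1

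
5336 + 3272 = 8608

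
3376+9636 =13012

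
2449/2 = 2449/2 =1224.50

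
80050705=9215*8687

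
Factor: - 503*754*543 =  - 2^1*3^1*13^1 * 29^1 * 181^1*503^1 = -205939266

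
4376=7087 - 2711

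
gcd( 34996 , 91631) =1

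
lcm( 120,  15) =120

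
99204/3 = 33068 =33068.00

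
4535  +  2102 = 6637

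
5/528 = 5/528 = 0.01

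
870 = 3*290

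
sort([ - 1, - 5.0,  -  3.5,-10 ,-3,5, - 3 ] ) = [ - 10,  -  5.0,-3.5, - 3, - 3,-1, 5] 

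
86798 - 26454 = 60344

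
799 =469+330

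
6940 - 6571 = 369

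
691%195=106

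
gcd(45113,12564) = 1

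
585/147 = 3 + 48/49 = 3.98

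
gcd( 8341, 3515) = 19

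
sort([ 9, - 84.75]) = [ - 84.75,9 ]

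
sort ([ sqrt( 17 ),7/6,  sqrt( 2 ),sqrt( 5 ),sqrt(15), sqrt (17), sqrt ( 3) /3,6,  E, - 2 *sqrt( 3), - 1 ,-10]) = [ - 10,-2*sqrt( 3 ),  -  1,sqrt( 3 )/3,7/6, sqrt( 2), sqrt ( 5), E, sqrt(15),sqrt( 17) , sqrt( 17 ), 6 ]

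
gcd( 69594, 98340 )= 6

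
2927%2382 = 545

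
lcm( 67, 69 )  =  4623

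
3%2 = 1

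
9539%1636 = 1359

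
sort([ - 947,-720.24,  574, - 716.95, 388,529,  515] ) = [ - 947,-720.24, - 716.95, 388,515, 529,574 ]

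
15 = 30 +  - 15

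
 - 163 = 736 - 899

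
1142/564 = 2 +7/282=   2.02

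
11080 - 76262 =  - 65182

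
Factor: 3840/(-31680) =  - 2^2 *3^( - 1)* 11^( - 1) = - 4/33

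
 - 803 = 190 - 993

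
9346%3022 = 280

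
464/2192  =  29/137 = 0.21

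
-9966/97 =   -  103  +  25/97= -102.74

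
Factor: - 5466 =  - 2^1 * 3^1 *911^1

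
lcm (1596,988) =20748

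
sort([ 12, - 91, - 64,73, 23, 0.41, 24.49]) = [-91, - 64, 0.41 , 12, 23,24.49, 73 ] 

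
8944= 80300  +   - 71356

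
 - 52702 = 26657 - 79359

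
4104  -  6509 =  - 2405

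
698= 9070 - 8372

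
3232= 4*808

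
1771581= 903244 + 868337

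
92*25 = 2300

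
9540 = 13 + 9527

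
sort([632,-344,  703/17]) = [ - 344, 703/17, 632] 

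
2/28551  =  2/28551 = 0.00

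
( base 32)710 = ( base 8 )16040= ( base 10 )7200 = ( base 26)AGO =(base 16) 1c20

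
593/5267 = 593/5267 = 0.11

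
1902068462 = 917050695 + 985017767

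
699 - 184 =515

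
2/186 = 1/93 = 0.01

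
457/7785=457/7785 = 0.06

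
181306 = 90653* 2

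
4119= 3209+910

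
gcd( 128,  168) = 8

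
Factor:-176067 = - 3^3*6521^1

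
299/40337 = 299/40337 = 0.01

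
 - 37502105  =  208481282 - 245983387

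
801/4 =801/4 = 200.25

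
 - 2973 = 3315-6288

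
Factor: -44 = -2^2*11^1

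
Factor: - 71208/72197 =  - 2^3*3^2*73^( - 1) = -72/73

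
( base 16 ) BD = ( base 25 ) 7E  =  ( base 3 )21000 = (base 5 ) 1224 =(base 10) 189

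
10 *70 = 700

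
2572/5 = 514 + 2/5 = 514.40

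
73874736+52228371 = 126103107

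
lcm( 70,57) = 3990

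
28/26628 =1/951   =  0.00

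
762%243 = 33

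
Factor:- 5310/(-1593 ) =2^1*3^ (-1 ) * 5^1 = 10/3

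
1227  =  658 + 569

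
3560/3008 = 445/376 = 1.18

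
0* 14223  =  0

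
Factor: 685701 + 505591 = 1191292 =2^2 * 17^1*17519^1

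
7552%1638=1000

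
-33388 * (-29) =968252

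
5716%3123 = 2593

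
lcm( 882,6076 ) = 54684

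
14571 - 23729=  - 9158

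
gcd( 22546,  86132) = 2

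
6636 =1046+5590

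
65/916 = 65/916=0.07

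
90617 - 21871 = 68746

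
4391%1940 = 511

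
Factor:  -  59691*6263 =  - 3^1 * 101^1*197^1*6263^1 = - 373844733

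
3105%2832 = 273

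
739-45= 694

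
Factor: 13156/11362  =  2^1*11^1 * 19^( - 1) = 22/19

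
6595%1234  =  425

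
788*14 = 11032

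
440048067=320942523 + 119105544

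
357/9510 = 119/3170  =  0.04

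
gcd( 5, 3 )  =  1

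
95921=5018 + 90903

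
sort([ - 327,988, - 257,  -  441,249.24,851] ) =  [  -  441, - 327, - 257, 249.24, 851 , 988]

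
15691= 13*1207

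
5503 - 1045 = 4458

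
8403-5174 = 3229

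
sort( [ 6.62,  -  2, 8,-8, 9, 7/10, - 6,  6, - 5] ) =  [- 8, - 6, - 5, - 2,  7/10,6, 6.62, 8,9] 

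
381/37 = 381/37  =  10.30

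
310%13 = 11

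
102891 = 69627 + 33264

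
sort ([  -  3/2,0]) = [ - 3/2,0]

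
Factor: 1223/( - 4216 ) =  - 2^ ( - 3)*17^( - 1 )*31^( - 1) * 1223^1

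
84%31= 22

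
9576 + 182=9758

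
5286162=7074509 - 1788347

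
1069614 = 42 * 25467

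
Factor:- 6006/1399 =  - 2^1  *3^1  *  7^1*11^1*13^1*1399^( - 1 )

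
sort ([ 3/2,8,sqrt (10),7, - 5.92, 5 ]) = [ -5.92, 3/2, sqrt(10 ) , 5, 7, 8]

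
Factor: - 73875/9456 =-125/16  =  - 2^( - 4)*5^3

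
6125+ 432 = 6557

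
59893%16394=10711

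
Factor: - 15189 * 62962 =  - 2^1*3^1 * 61^1*83^1*31481^1 = - 956329818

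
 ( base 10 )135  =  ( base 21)69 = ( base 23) 5K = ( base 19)72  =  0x87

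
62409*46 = 2870814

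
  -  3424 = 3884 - 7308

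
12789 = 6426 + 6363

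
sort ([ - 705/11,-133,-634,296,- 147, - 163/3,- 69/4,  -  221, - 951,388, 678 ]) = [-951 , - 634, - 221,-147, - 133, - 705/11, - 163/3,-69/4,296, 388, 678 ]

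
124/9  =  13+7/9 = 13.78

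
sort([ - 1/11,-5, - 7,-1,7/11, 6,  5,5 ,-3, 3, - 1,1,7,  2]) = [  -  7,- 5,-3,-1,-1, - 1/11,7/11,  1, 2,3,5, 5,6 , 7 ] 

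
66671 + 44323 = 110994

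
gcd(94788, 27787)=1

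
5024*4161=20904864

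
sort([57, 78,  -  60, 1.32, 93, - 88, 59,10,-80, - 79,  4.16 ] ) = [ - 88, - 80,-79,-60, 1.32, 4.16,10, 57 , 59 , 78, 93] 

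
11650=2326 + 9324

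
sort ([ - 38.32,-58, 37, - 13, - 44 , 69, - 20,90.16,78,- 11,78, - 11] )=[ - 58 , - 44, - 38.32 , - 20, - 13, - 11, - 11,37,69, 78 , 78, 90.16] 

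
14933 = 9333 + 5600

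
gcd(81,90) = 9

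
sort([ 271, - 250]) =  [ - 250,271]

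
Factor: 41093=13^1 * 29^1*109^1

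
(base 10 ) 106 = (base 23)4e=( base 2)1101010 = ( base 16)6a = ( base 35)31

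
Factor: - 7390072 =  - 2^3*827^1*1117^1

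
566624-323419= 243205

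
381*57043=21733383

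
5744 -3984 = 1760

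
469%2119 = 469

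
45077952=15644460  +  29433492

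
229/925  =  229/925 = 0.25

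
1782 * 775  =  1381050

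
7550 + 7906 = 15456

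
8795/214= 8795/214=41.10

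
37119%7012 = 2059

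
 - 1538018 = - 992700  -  545318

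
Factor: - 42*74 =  - 2^2*3^1 * 7^1*37^1 = - 3108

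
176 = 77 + 99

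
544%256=32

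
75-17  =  58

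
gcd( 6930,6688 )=22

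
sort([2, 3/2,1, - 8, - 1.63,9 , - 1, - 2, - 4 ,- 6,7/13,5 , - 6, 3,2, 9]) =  [ - 8,-6, - 6, - 4,  -  2, -1.63,  -  1,7/13,1, 3/2,2,2,3, 5,9, 9] 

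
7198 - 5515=1683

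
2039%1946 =93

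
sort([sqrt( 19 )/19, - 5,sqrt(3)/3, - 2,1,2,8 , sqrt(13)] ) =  [ - 5, - 2, sqrt( 19 ) /19,sqrt(3) /3,1,  2, sqrt( 13), 8] 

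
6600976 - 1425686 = 5175290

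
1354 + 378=1732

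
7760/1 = 7760 = 7760.00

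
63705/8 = 63705/8 = 7963.12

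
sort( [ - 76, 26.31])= [ - 76, 26.31]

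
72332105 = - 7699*( - 9395) 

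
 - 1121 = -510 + -611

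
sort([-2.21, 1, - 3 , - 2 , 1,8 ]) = [ - 3, - 2.21, - 2,1, 1 , 8 ] 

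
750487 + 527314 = 1277801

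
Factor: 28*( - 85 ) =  - 2^2*5^1  *7^1 * 17^1  =  - 2380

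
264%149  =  115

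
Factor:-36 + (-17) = -53^1 = -  53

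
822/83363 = 822/83363  =  0.01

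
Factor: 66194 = 2^1*23^1*1439^1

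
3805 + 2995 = 6800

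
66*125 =8250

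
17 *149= 2533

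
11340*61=691740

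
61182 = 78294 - 17112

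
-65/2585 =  -1 + 504/517 = - 0.03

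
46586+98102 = 144688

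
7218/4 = 1804+1/2= 1804.50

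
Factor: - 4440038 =-2^1*1481^1*1499^1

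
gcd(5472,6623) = 1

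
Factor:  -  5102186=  - 2^1*157^1* 16249^1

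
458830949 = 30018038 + 428812911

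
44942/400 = 112 + 71/200 = 112.36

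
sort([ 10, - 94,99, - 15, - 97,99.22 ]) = [ - 97, - 94, - 15,10,99,99.22 ]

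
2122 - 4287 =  - 2165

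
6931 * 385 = 2668435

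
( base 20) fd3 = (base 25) a0d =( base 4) 1201313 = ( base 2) 1100001110111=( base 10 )6263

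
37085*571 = 21175535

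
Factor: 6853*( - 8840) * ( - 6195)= 2^3 * 3^1*5^2 * 7^2*11^1*13^1*17^1*59^1*89^1=375296321400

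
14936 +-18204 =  - 3268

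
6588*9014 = 59384232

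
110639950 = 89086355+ 21553595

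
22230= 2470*9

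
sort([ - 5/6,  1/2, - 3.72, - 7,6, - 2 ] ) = [ - 7, - 3.72, - 2, - 5/6,1/2,6 ] 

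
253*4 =1012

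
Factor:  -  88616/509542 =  - 2^2*23^( - 1) = - 4/23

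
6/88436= 3/44218 =0.00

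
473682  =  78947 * 6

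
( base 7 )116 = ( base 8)76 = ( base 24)2E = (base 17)3B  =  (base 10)62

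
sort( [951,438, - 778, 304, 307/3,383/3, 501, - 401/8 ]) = [ - 778, - 401/8,307/3,383/3, 304 , 438, 501,951 ]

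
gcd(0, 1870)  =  1870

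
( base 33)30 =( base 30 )39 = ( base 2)1100011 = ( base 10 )99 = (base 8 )143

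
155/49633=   155/49633  =  0.00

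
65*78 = 5070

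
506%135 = 101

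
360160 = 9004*40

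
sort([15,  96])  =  [ 15, 96]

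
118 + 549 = 667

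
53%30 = 23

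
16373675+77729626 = 94103301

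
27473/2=13736 + 1/2  =  13736.50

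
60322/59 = 60322/59 = 1022.41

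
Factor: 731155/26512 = 2^( - 4 )*5^1*  349^1*419^1*1657^(  -  1 )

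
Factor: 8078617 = 29^1 * 37^1*7529^1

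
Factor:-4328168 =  - 2^3 * 13^1*41617^1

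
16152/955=16152/955= 16.91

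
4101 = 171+3930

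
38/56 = 19/28 = 0.68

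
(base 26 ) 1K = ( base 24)1m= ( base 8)56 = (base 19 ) 28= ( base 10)46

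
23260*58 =1349080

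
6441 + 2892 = 9333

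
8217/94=8217/94= 87.41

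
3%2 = 1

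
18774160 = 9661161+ 9112999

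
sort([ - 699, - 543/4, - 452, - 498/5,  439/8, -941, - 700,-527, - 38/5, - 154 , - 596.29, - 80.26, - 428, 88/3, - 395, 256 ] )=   [ - 941, - 700,-699,-596.29, - 527, - 452, - 428, - 395, - 154, - 543/4, - 498/5, - 80.26, - 38/5, 88/3,  439/8, 256]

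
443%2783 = 443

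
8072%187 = 31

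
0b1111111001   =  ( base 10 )1017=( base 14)529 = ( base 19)2FA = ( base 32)VP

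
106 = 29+77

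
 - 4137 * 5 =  - 20685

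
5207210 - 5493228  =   - 286018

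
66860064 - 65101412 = 1758652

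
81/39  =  2 + 1/13 = 2.08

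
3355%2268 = 1087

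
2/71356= 1/35678  =  0.00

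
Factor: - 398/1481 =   -  2^1*199^1*1481^(-1)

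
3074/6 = 1537/3 = 512.33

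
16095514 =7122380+8973134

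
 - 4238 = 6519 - 10757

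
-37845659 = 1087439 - 38933098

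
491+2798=3289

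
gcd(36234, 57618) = 594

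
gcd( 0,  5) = 5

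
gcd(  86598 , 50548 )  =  2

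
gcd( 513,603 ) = 9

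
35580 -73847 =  - 38267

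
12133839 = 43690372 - 31556533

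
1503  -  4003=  - 2500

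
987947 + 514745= 1502692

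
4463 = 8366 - 3903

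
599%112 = 39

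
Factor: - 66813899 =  -19^1*3516521^1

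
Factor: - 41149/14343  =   - 3^ ( - 1)*7^( - 1)*683^( - 1)*41149^1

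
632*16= 10112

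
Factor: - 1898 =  - 2^1*13^1*73^1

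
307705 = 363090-55385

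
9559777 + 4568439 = 14128216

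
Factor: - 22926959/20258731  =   - 11^2 *19^( - 1) * 389^(-1)*2741^(-1 )*189479^1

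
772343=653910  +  118433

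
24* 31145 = 747480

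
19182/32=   599+ 7/16 = 599.44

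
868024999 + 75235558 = 943260557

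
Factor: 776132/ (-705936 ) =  - 27719/25212 = - 2^ ( - 2 )*3^(-1)*11^( - 1 )*53^1*191^(-1 )*523^1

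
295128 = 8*36891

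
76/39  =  1+37/39 = 1.95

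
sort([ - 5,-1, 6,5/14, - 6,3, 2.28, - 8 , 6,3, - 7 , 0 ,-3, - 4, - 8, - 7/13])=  [-8, - 8,  -  7 ,  -  6 , - 5, - 4, - 3, - 1,-7/13, 0,  5/14 , 2.28, 3, 3, 6,6]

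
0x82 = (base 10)130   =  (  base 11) 109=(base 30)4A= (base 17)7B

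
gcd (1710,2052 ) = 342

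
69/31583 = 69/31583 = 0.00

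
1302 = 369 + 933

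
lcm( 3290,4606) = 23030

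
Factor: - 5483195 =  - 5^1*1096639^1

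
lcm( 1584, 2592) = 28512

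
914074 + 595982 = 1510056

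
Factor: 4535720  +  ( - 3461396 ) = 1074324= 2^2*3^1*89527^1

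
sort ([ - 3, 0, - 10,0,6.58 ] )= [  -  10,-3,0  ,  0,6.58 ] 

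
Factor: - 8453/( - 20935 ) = 107/265 =5^ (-1 )*53^( -1 )*107^1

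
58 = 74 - 16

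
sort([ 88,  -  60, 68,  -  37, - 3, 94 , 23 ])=[ - 60, - 37, - 3,23,68, 88,  94]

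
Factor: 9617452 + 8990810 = 2^1 * 3^1*37^1 * 109^1*769^1= 18608262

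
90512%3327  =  683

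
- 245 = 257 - 502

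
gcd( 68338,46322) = 2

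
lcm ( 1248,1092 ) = 8736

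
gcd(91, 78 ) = 13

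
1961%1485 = 476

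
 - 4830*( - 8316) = 40166280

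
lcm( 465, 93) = 465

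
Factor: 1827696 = 2^4*3^1*13^1*29^1* 101^1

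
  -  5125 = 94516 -99641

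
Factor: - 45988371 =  - 3^3*11^1 * 13^1*43^1*277^1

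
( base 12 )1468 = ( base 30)2je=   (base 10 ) 2384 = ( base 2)100101010000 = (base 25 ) 3K9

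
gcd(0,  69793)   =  69793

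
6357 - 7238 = -881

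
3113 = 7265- 4152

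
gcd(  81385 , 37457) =1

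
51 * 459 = 23409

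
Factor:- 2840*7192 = -20425280 = -2^6*5^1*29^1*31^1*71^1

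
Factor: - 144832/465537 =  - 2^6*3^( - 1 )*29^( - 1 )*31^1*73^1*5351^(- 1) 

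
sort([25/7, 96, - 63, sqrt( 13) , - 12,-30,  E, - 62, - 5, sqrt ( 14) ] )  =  [ - 63,-62 , - 30, - 12, - 5, E,25/7,sqrt(13 ),sqrt(14), 96 ] 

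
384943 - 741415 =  - 356472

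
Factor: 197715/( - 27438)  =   - 245/34 = -2^( - 1)*5^1*7^2*17^(-1)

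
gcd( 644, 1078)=14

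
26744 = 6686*4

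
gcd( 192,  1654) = 2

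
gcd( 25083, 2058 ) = 3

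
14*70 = 980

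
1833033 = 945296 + 887737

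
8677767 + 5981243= 14659010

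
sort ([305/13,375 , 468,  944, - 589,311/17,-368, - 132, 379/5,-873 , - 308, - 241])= [ - 873, - 589,- 368, - 308, -241,  -  132,  311/17,305/13,379/5,375,468, 944]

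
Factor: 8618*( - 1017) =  - 2^1*3^2*31^1*113^1*139^1 = - 8764506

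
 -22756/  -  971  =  23 + 423/971 = 23.44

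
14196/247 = 1092/19=57.47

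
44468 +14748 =59216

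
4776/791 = 4776/791=6.04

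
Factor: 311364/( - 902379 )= - 108/313 = - 2^2*3^3  *313^ ( - 1 ) 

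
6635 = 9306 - 2671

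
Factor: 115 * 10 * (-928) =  - 2^6* 5^2*23^1*29^1 =- 1067200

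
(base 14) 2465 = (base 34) 5H3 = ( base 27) 8JG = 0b1100011011001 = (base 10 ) 6361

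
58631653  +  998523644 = 1057155297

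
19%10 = 9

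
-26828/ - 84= 6707/21  =  319.38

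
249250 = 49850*5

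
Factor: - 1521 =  - 3^2* 13^2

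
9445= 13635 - 4190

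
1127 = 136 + 991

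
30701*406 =12464606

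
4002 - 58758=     -  54756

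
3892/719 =5+ 297/719 = 5.41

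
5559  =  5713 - 154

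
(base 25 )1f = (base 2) 101000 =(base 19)22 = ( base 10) 40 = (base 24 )1g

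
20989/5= 4197+4/5= 4197.80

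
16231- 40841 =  - 24610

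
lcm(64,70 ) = 2240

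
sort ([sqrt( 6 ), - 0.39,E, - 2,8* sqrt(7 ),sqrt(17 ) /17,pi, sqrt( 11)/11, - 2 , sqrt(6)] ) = [-2, - 2, - 0.39, sqrt(17)/17,sqrt(11 ) /11,sqrt( 6),sqrt(6 ),E,pi,8*sqrt (7)]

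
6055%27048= 6055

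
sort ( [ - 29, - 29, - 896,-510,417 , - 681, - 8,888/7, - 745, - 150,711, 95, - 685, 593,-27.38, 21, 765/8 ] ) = [ - 896, - 745, - 685, - 681, - 510, - 150, - 29, - 29, - 27.38, - 8, 21,95, 765/8,888/7, 417, 593,711]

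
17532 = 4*4383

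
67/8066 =67/8066 = 0.01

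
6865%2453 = 1959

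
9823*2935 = 28830505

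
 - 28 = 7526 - 7554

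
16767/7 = 2395 + 2/7 =2395.29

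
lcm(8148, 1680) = 162960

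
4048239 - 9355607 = -5307368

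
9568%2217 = 700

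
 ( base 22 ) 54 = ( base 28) 42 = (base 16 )72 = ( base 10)114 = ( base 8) 162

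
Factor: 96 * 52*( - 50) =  - 249600 = - 2^8 * 3^1*5^2*13^1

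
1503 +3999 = 5502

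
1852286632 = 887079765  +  965206867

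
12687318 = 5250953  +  7436365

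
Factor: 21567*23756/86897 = 512345652/86897 = 2^2*3^1*7^1*13^1*79^1*113^( - 1)*769^(-1)*5939^1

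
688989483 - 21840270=667149213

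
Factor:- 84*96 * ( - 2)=16128=2^8*3^2*7^1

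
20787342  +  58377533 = 79164875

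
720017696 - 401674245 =318343451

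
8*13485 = 107880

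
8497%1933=765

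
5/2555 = 1/511 = 0.00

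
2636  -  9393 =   -  6757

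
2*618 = 1236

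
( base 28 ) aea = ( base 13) 39A0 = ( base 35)6PH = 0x2032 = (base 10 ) 8242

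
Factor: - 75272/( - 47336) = 97/61 = 61^( - 1)*97^1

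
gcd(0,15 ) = 15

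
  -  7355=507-7862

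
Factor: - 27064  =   - 2^3*17^1*199^1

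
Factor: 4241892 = 2^2 * 3^1*151^1*2341^1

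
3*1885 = 5655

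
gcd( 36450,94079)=1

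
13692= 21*652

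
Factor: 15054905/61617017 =5^1*7^( - 1 ) * 11^(-1)*800221^( - 1) *3010981^1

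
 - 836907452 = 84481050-921388502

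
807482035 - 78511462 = 728970573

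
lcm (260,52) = 260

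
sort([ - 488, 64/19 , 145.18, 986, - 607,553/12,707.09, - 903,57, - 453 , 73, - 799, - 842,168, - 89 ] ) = [  -  903, - 842, - 799, - 607, - 488 , - 453, - 89, 64/19, 553/12,57,73, 145.18, 168, 707.09, 986]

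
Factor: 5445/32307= 3^1 * 5^1*89^( - 1 ) = 15/89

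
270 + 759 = 1029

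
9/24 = 3/8 = 0.38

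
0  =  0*99519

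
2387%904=579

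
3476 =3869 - 393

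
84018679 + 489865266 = 573883945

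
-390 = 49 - 439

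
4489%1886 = 717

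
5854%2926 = 2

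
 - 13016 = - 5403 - 7613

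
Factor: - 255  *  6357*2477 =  - 3^2*5^1*13^1*17^1*163^1*2477^1 = - 4015303695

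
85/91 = 85/91=0.93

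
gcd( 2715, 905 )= 905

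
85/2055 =17/411 =0.04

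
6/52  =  3/26 =0.12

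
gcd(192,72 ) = 24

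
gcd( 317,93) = 1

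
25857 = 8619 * 3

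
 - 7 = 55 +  - 62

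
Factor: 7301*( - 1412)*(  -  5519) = 56895437228 = 2^2*7^2* 149^1*353^1 * 5519^1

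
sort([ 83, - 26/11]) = [ - 26/11, 83]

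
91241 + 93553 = 184794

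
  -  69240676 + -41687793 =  - 110928469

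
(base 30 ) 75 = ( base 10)215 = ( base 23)98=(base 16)d7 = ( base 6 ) 555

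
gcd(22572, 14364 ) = 2052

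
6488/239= 6488/239 = 27.15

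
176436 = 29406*6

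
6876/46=149+11/23  =  149.48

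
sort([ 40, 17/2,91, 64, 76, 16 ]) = [ 17/2,16, 40,64, 76 , 91]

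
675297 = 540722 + 134575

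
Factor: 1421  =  7^2*29^1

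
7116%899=823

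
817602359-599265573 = 218336786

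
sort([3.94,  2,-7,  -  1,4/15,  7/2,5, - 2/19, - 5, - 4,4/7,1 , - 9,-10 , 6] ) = [ - 10, - 9, - 7, - 5,-4, - 1, -2/19,4/15,4/7, 1,2, 7/2,3.94 , 5 , 6] 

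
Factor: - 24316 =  - 2^2* 6079^1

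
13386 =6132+7254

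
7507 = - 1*( - 7507) 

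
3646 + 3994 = 7640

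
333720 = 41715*8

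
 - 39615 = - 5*7923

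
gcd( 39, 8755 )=1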